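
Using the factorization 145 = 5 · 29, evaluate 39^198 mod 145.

Mod 5: 39 ≡ 4; by Fermat, exponent reduces to 198 mod 4 = 2; 4^2 ≡ 1 (mod 5).
Mod 29: 39 ≡ 10; by Fermat, exponent reduces to 198 mod 28 = 2; 10^2 ≡ 13 (mod 29).
Combine by CRT: x ≡ 1 (mod 5), x ≡ 13 (mod 29) ⇒ x ≡ 71 (mod 145).

71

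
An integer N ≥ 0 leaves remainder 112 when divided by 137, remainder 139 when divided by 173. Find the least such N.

From N ≡ 112 (mod 137) write N = 112 + 137t. Substituting into N ≡ 139 (mod 173) gives 137t ≡ 27 (mod 173), and since 137⁻¹ ≡ 24 (mod 173), t ≡ 129. Hence N ≡ 112 + 137·129 = 17785 (mod 23701).

17785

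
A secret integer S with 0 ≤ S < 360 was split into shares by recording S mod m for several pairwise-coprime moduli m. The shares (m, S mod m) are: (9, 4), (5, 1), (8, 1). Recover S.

From S ≡ 4 (mod 9) write S = 4 + 9t. Substituting into S ≡ 1 (mod 5) gives 9t ≡ 2 (mod 5), and since 4⁻¹ ≡ 4 (mod 5), t ≡ 3. Hence S ≡ 4 + 9·3 = 31 (mod 45).
From S ≡ 31 (mod 45) write S = 31 + 45t. Substituting into S ≡ 1 (mod 8) gives 45t ≡ 2 (mod 8), and since 5⁻¹ ≡ 5 (mod 8), t ≡ 2. Hence S ≡ 31 + 45·2 = 121 (mod 360).

121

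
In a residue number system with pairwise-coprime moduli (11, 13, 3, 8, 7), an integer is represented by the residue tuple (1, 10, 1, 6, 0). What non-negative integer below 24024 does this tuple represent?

3598

From x ≡ 1 (mod 11) write x = 1 + 11t. Substituting into x ≡ 10 (mod 13) gives 11t ≡ 9 (mod 13), and since 11⁻¹ ≡ 6 (mod 13), t ≡ 2. Hence x ≡ 1 + 11·2 = 23 (mod 143).
From x ≡ 23 (mod 143) write x = 23 + 143t. Substituting into x ≡ 1 (mod 3) gives 143t ≡ 2 (mod 3), and since 2⁻¹ ≡ 2 (mod 3), t ≡ 1. Hence x ≡ 23 + 143·1 = 166 (mod 429).
From x ≡ 166 (mod 429) write x = 166 + 429t. Substituting into x ≡ 6 (mod 8) gives 429t ≡ 0 (mod 8), and since 5⁻¹ ≡ 5 (mod 8), t ≡ 0. Hence x ≡ 166 + 429·0 = 166 (mod 3432).
From x ≡ 166 (mod 3432) write x = 166 + 3432t. Substituting into x ≡ 0 (mod 7) gives 3432t ≡ 2 (mod 7), and since 2⁻¹ ≡ 4 (mod 7), t ≡ 1. Hence x ≡ 166 + 3432·1 = 3598 (mod 24024).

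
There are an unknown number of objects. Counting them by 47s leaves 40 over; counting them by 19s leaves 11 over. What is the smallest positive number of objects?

From N ≡ 40 (mod 47) write N = 40 + 47t. Substituting into N ≡ 11 (mod 19) gives 47t ≡ 9 (mod 19), and since 9⁻¹ ≡ 17 (mod 19), t ≡ 1. Hence N ≡ 40 + 47·1 = 87 (mod 893).

87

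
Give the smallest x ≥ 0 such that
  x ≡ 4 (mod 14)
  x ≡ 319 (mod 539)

858

gcd(14, 539) = 7 and 7 | (319 − 4), so the pair is consistent; merging gives x ≡ 858 (mod 1078), where 1078 = lcm(14, 539).
The solution is unique modulo lcm(14, 539) = 1078.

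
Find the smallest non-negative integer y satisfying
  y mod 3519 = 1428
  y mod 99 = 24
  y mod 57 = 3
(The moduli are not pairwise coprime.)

335733

Combine the congruences pairwise.
gcd(3519, 99) = 9 and 9 | (24 − 1428), so the pair is consistent; merging gives y ≡ 26061 (mod 38709), where 38709 = lcm(3519, 99).
gcd(38709, 57) = 3 and 3 | (3 − 26061), so the pair is consistent; merging gives y ≡ 335733 (mod 735471), where 735471 = lcm(38709, 57).
The solution is unique modulo lcm(3519, 99, 57) = 735471.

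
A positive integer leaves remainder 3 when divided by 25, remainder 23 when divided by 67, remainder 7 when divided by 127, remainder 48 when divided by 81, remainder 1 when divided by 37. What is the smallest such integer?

175596303

The moduli are pairwise coprime; M = 25·67·127·81·37 = 637536825.
M/25 = 25501473; 25501473 ≡ 23 (mod 25); 23·12 ≡ 1, so inverse 12.
M/67 = 9515475; 9515475 ≡ 1 (mod 67), inverse 1.
M/127 = 5019975; 5019975 ≡ 46 (mod 127); 46·58 ≡ 1, so inverse 58.
M/81 = 7870825; 7870825 ≡ 55 (mod 81); 55·28 ≡ 1, so inverse 28.
M/37 = 17230725; 17230725 ≡ 10 (mod 37); 10·26 ≡ 1, so inverse 26.
n ≡ 3·25501473·12 + 23·9515475·1 + 7·5019975·58 + 48·7870825·28 + 1·17230725·26 = 14201406453.
14201406453 mod 637536825 = 175596303.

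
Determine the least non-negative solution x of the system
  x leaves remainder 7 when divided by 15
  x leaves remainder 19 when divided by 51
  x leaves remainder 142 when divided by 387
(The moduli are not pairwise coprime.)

13687

Combine the congruences pairwise.
gcd(15, 51) = 3 and 3 | (19 − 7), so the pair is consistent; merging gives x ≡ 172 (mod 255), where 255 = lcm(15, 51).
gcd(255, 387) = 3 and 3 | (142 − 172), so the pair is consistent; merging gives x ≡ 13687 (mod 32895), where 32895 = lcm(255, 387).
The solution is unique modulo lcm(15, 51, 387) = 32895.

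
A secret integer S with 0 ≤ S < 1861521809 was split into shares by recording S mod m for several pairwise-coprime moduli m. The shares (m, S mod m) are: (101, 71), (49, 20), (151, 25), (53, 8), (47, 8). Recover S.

1180245772

Combine the congruences pairwise.
From S ≡ 71 (mod 101) write S = 71 + 101t. Substituting into S ≡ 20 (mod 49) gives 101t ≡ 47 (mod 49), and since 3⁻¹ ≡ 33 (mod 49), t ≡ 32. Hence S ≡ 71 + 101·32 = 3303 (mod 4949).
From S ≡ 3303 (mod 4949) write S = 3303 + 4949t. Substituting into S ≡ 25 (mod 151) gives 4949t ≡ 44 (mod 151), and since 117⁻¹ ≡ 111 (mod 151), t ≡ 52. Hence S ≡ 3303 + 4949·52 = 260651 (mod 747299).
From S ≡ 260651 (mod 747299) write S = 260651 + 747299t. Substituting into S ≡ 8 (mod 53) gives 747299t ≡ 11 (mod 53), and since 52⁻¹ ≡ 52 (mod 53), t ≡ 42. Hence S ≡ 260651 + 747299·42 = 31647209 (mod 39606847).
From S ≡ 31647209 (mod 39606847) write S = 31647209 + 39606847t. Substituting into S ≡ 8 (mod 47) gives 39606847t ≡ 14 (mod 47), and since 41⁻¹ ≡ 39 (mod 47), t ≡ 29. Hence S ≡ 31647209 + 39606847·29 = 1180245772 (mod 1861521809).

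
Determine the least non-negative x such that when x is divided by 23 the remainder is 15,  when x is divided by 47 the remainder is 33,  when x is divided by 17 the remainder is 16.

2430

The moduli are pairwise coprime; N = 23·47·17 = 18377.
N/23 = 799; 799 ≡ 17 (mod 23); 17·19 ≡ 1, so inverse 19.
N/47 = 391; 391 ≡ 15 (mod 47); 15·22 ≡ 1, so inverse 22.
N/17 = 1081; 1081 ≡ 10 (mod 17); 10·12 ≡ 1, so inverse 12.
x ≡ 15·799·19 + 33·391·22 + 16·1081·12 = 719133.
719133 mod 18377 = 2430.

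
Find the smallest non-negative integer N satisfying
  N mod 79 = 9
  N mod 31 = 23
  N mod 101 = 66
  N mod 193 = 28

From N ≡ 9 (mod 79) write N = 9 + 79t. Substituting into N ≡ 23 (mod 31) gives 79t ≡ 14 (mod 31), and since 17⁻¹ ≡ 11 (mod 31), t ≡ 30. Hence N ≡ 9 + 79·30 = 2379 (mod 2449).
From N ≡ 2379 (mod 2449) write N = 2379 + 2449t. Substituting into N ≡ 66 (mod 101) gives 2449t ≡ 10 (mod 101), and since 25⁻¹ ≡ 97 (mod 101), t ≡ 61. Hence N ≡ 2379 + 2449·61 = 151768 (mod 247349).
From N ≡ 151768 (mod 247349) write N = 151768 + 247349t. Substituting into N ≡ 28 (mod 193) gives 247349t ≡ 151 (mod 193), and since 116⁻¹ ≡ 5 (mod 193), t ≡ 176. Hence N ≡ 151768 + 247349·176 = 43685192 (mod 47738357).

43685192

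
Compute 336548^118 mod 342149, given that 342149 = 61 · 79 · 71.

50568

Mod 61: 336548 ≡ 11; by Fermat, exponent reduces to 118 mod 60 = 58; 11^58 ≡ 60 (mod 61).
Mod 79: 336548 ≡ 8; by Fermat, exponent reduces to 118 mod 78 = 40; 8^40 ≡ 8 (mod 79).
Mod 71: 336548 ≡ 8; by Fermat, exponent reduces to 118 mod 70 = 48; 8^48 ≡ 16 (mod 71).
Combine by CRT: x ≡ 60 (mod 61), x ≡ 8 (mod 79), x ≡ 16 (mod 71) ⇒ x ≡ 50568 (mod 342149).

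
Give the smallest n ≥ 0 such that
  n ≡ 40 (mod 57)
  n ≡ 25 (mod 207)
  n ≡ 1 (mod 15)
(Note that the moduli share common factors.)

gcd(57, 207) = 3 and 3 | (25 − 40), so the pair is consistent; merging gives n ≡ 439 (mod 3933), where 3933 = lcm(57, 207).
gcd(3933, 15) = 3 and 3 | (1 − 439), so the pair is consistent; merging gives n ≡ 16171 (mod 19665), where 19665 = lcm(3933, 15).
The solution is unique modulo lcm(57, 207, 15) = 19665.

16171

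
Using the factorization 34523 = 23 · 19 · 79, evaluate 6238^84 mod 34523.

Mod 23: 6238 ≡ 5; by Fermat, exponent reduces to 84 mod 22 = 18; 5^18 ≡ 6 (mod 23).
Mod 19: 6238 ≡ 6; by Fermat, exponent reduces to 84 mod 18 = 12; 6^12 ≡ 7 (mod 19).
Mod 79: 6238 ≡ 76; by Fermat, exponent reduces to 84 mod 78 = 6; 76^6 ≡ 18 (mod 79).
Combine by CRT: x ≡ 6 (mod 23), x ≡ 7 (mod 19), x ≡ 18 (mod 79) ⇒ x ≡ 9735 (mod 34523).

9735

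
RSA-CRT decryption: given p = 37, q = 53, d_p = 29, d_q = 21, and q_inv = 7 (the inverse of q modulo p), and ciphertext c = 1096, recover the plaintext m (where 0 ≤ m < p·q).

526

m₁ = c^(d_p) mod p: c ≡ 23 (mod 37), and 23^29 mod 37 = 8.
m₂ = c^(d_q) mod q: c ≡ 36 (mod 53), and 36^21 mod 53 = 49.
h = q_inv·(m₁ − m₂) mod p = 7·(8 − 49) mod 37 = 9.
m = m₂ + h·q = 49 + 9·53 = 526.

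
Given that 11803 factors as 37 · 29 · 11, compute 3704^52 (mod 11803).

11625

Mod 37: 3704 ≡ 4; by Fermat, exponent reduces to 52 mod 36 = 16; 4^16 ≡ 7 (mod 37).
Mod 29: 3704 ≡ 21; by Fermat, exponent reduces to 52 mod 28 = 24; 21^24 ≡ 25 (mod 29).
Mod 11: 3704 ≡ 8; by Fermat, exponent reduces to 52 mod 10 = 2; 8^2 ≡ 9 (mod 11).
Combine by CRT: x ≡ 7 (mod 37), x ≡ 25 (mod 29), x ≡ 9 (mod 11) ⇒ x ≡ 11625 (mod 11803).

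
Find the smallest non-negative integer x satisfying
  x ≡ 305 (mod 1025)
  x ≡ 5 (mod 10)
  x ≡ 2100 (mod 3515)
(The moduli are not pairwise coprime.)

Combine the congruences pairwise.
gcd(1025, 10) = 5 and 5 | (5 − 305), so the pair is consistent; merging gives x ≡ 305 (mod 2050), where 2050 = lcm(1025, 10).
gcd(2050, 3515) = 5 and 5 | (2100 − 305), so the pair is consistent; merging gives x ≡ 1256955 (mod 1441150), where 1441150 = lcm(2050, 3515).
The solution is unique modulo lcm(1025, 10, 3515) = 1441150.

1256955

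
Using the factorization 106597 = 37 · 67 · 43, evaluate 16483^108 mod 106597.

86766

Mod 37: 16483 ≡ 18; since 36 | 108, by Fermat 18^108 ≡ 1 (mod 37).
Mod 67: 16483 ≡ 1; by Fermat, exponent reduces to 108 mod 66 = 42; 1^42 ≡ 1 (mod 67).
Mod 43: 16483 ≡ 14; by Fermat, exponent reduces to 108 mod 42 = 24; 14^24 ≡ 35 (mod 43).
Combine by CRT: x ≡ 1 (mod 37), x ≡ 1 (mod 67), x ≡ 35 (mod 43) ⇒ x ≡ 86766 (mod 106597).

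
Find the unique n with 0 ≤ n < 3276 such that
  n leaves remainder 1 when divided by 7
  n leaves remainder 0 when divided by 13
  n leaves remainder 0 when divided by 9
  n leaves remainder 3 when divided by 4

The moduli are pairwise coprime; M = 7·13·9·4 = 3276.
M/7 = 468; 468 ≡ 6 (mod 7); 6·6 ≡ 1, so inverse 6.
M/13 = 252; 252 ≡ 5 (mod 13); 5·8 ≡ 1, so inverse 8.
M/9 = 364; 364 ≡ 4 (mod 9); 4·7 ≡ 1, so inverse 7.
M/4 = 819; 819 ≡ 3 (mod 4); 3·3 ≡ 1, so inverse 3.
n ≡ 1·468·6 + 0·252·8 + 0·364·7 + 3·819·3 = 10179.
10179 mod 3276 = 351.

351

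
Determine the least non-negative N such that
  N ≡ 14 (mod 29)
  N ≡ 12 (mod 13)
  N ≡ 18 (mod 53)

5901

The moduli are pairwise coprime; M = 29·13·53 = 19981.
M/29 = 689; 689 ≡ 22 (mod 29); 22·4 ≡ 1, so inverse 4.
M/13 = 1537; 1537 ≡ 3 (mod 13); 3·9 ≡ 1, so inverse 9.
M/53 = 377; 377 ≡ 6 (mod 53); 6·9 ≡ 1, so inverse 9.
N ≡ 14·689·4 + 12·1537·9 + 18·377·9 = 265654.
265654 mod 19981 = 5901.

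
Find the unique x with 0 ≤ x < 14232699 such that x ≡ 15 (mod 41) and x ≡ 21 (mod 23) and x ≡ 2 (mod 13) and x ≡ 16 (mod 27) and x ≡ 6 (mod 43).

The moduli are pairwise coprime; N = 41·23·13·27·43 = 14232699.
N/41 = 347139; 347139 ≡ 33 (mod 41); 33·5 ≡ 1, so inverse 5.
N/23 = 618813; 618813 ≡ 21 (mod 23); 21·11 ≡ 1, so inverse 11.
N/13 = 1094823; 1094823 ≡ 2 (mod 13); 2·7 ≡ 1, so inverse 7.
N/27 = 527137; 527137 ≡ 16 (mod 27); 16·22 ≡ 1, so inverse 22.
N/43 = 330993; 330993 ≡ 22 (mod 43); 22·2 ≡ 1, so inverse 2.
x ≡ 15·347139·5 + 21·618813·11 + 2·1094823·7 + 16·527137·22 + 6·330993·2 = 373832890.
373832890 mod 14232699 = 3782716.

3782716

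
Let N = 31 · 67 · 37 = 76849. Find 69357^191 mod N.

Mod 31: 69357 ≡ 10; by Fermat, exponent reduces to 191 mod 30 = 11; 10^11 ≡ 19 (mod 31).
Mod 67: 69357 ≡ 12; by Fermat, exponent reduces to 191 mod 66 = 59; 12^59 ≡ 48 (mod 67).
Mod 37: 69357 ≡ 19; by Fermat, exponent reduces to 191 mod 36 = 11; 19^11 ≡ 20 (mod 37).
Combine by CRT: x ≡ 19 (mod 31), x ≡ 48 (mod 67), x ≡ 20 (mod 37) ⇒ x ≡ 44938 (mod 76849).

44938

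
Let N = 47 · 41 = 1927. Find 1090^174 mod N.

Mod 47: 1090 ≡ 9; by Fermat, exponent reduces to 174 mod 46 = 36; 9^36 ≡ 27 (mod 47).
Mod 41: 1090 ≡ 24; by Fermat, exponent reduces to 174 mod 40 = 14; 24^14 ≡ 5 (mod 41).
Combine by CRT: x ≡ 27 (mod 47), x ≡ 5 (mod 41) ⇒ x ≡ 497 (mod 1927).

497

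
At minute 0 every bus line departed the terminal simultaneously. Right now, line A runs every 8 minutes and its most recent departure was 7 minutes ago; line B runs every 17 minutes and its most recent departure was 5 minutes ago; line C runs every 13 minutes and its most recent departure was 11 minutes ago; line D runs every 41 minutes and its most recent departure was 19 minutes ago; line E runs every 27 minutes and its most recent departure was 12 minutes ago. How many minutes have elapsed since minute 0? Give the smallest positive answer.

873975

Combine the congruences pairwise.
From t ≡ 7 (mod 8) write t = 7 + 8s. Substituting into t ≡ 5 (mod 17) gives 8s ≡ 15 (mod 17), and since 8⁻¹ ≡ 15 (mod 17), s ≡ 4. Hence t ≡ 7 + 8·4 = 39 (mod 136).
From t ≡ 39 (mod 136) write t = 39 + 136s. Substituting into t ≡ 11 (mod 13) gives 136s ≡ 11 (mod 13), and since 6⁻¹ ≡ 11 (mod 13), s ≡ 4. Hence t ≡ 39 + 136·4 = 583 (mod 1768).
From t ≡ 583 (mod 1768) write t = 583 + 1768s. Substituting into t ≡ 19 (mod 41) gives 1768s ≡ 10 (mod 41), and since 5⁻¹ ≡ 33 (mod 41), s ≡ 2. Hence t ≡ 583 + 1768·2 = 4119 (mod 72488).
From t ≡ 4119 (mod 72488) write t = 4119 + 72488s. Substituting into t ≡ 12 (mod 27) gives 72488s ≡ 24 (mod 27), and since 20⁻¹ ≡ 23 (mod 27), s ≡ 12. Hence t ≡ 4119 + 72488·12 = 873975 (mod 1957176).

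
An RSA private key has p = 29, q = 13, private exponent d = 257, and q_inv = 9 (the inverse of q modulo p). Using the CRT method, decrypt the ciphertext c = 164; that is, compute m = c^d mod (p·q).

d_p = d mod (p−1) = 257 mod 28 = 5; d_q = d mod (q−1) = 5.
m₁ = c^(d_p) mod p: c ≡ 19 (mod 29), and 19^5 mod 29 = 21.
m₂ = c^(d_q) mod q: c ≡ 8 (mod 13), and 8^5 mod 13 = 8.
h = q_inv·(m₁ − m₂) mod p = 9·(21 − 8) mod 29 = 1.
m = m₂ + h·q = 8 + 1·13 = 21.

21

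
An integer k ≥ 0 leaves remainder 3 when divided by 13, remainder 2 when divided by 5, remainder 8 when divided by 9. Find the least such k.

107

Combine the congruences pairwise.
From k ≡ 3 (mod 13) write k = 3 + 13t. Substituting into k ≡ 2 (mod 5) gives 13t ≡ 4 (mod 5), and since 3⁻¹ ≡ 2 (mod 5), t ≡ 3. Hence k ≡ 3 + 13·3 = 42 (mod 65).
From k ≡ 42 (mod 65) write k = 42 + 65t. Substituting into k ≡ 8 (mod 9) gives 65t ≡ 2 (mod 9), and since 2⁻¹ ≡ 5 (mod 9), t ≡ 1. Hence k ≡ 42 + 65·1 = 107 (mod 585).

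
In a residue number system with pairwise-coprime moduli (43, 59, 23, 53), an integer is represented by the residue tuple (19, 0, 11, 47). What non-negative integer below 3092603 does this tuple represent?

Combine the congruences pairwise.
From x ≡ 19 (mod 43) write x = 19 + 43t. Substituting into x ≡ 0 (mod 59) gives 43t ≡ 40 (mod 59), and since 43⁻¹ ≡ 11 (mod 59), t ≡ 27. Hence x ≡ 19 + 43·27 = 1180 (mod 2537).
From x ≡ 1180 (mod 2537) write x = 1180 + 2537t. Substituting into x ≡ 11 (mod 23) gives 2537t ≡ 4 (mod 23), and since 7⁻¹ ≡ 10 (mod 23), t ≡ 17. Hence x ≡ 1180 + 2537·17 = 44309 (mod 58351).
From x ≡ 44309 (mod 58351) write x = 44309 + 58351t. Substituting into x ≡ 47 (mod 53) gives 58351t ≡ 46 (mod 53), and since 51⁻¹ ≡ 26 (mod 53), t ≡ 30. Hence x ≡ 44309 + 58351·30 = 1794839 (mod 3092603).

1794839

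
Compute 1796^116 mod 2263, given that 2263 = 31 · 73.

Mod 31: 1796 ≡ 29; by Fermat, exponent reduces to 116 mod 30 = 26; 29^26 ≡ 2 (mod 31).
Mod 73: 1796 ≡ 44; by Fermat, exponent reduces to 116 mod 72 = 44; 44^44 ≡ 36 (mod 73).
Combine by CRT: x ≡ 2 (mod 31), x ≡ 36 (mod 73) ⇒ x ≡ 839 (mod 2263).

839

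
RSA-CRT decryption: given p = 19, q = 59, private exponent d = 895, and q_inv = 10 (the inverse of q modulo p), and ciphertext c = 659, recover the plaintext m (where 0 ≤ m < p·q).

d_p = d mod (p−1) = 895 mod 18 = 13; d_q = d mod (q−1) = 25.
m₁ = c^(d_p) mod p: c ≡ 13 (mod 19), and 13^13 mod 19 = 15.
m₂ = c^(d_q) mod q: c ≡ 10 (mod 59), and 10^25 mod 59 = 2.
h = q_inv·(m₁ − m₂) mod p = 10·(15 − 2) mod 19 = 16.
m = m₂ + h·q = 2 + 16·59 = 946.

946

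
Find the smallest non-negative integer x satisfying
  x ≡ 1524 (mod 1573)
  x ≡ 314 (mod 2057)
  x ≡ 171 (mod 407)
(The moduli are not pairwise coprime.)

633870

gcd(1573, 2057) = 121 and 121 | (314 − 1524), so the pair is consistent; merging gives x ≡ 18827 (mod 26741), where 26741 = lcm(1573, 2057).
gcd(26741, 407) = 11 and 11 | (171 − 18827), so the pair is consistent; merging gives x ≡ 633870 (mod 989417), where 989417 = lcm(26741, 407).
The solution is unique modulo lcm(1573, 2057, 407) = 989417.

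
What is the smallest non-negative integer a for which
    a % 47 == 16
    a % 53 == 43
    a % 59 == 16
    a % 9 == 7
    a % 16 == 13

The moduli are pairwise coprime; N = 47·53·59·9·16 = 21163536.
N/47 = 450288; 450288 ≡ 28 (mod 47); 28·42 ≡ 1, so inverse 42.
N/53 = 399312; 399312 ≡ 10 (mod 53); 10·16 ≡ 1, so inverse 16.
N/59 = 358704; 358704 ≡ 43 (mod 59); 43·11 ≡ 1, so inverse 11.
N/9 = 2351504; 2351504 ≡ 2 (mod 9); 2·5 ≡ 1, so inverse 5.
N/16 = 1322721; 1322721 ≡ 1 (mod 16), inverse 1.
a ≡ 16·450288·42 + 43·399312·16 + 16·358704·11 + 7·2351504·5 + 13·1322721·1 = 739950109.
739950109 mod 21163536 = 20389885.

20389885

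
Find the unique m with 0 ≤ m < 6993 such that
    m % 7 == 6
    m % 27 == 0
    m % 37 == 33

3807

The moduli are pairwise coprime; N = 7·27·37 = 6993.
N/7 = 999; 999 ≡ 5 (mod 7); 5·3 ≡ 1, so inverse 3.
N/27 = 259; 259 ≡ 16 (mod 27); 16·22 ≡ 1, so inverse 22.
N/37 = 189; 189 ≡ 4 (mod 37); 4·28 ≡ 1, so inverse 28.
m ≡ 6·999·3 + 0·259·22 + 33·189·28 = 192618.
192618 mod 6993 = 3807.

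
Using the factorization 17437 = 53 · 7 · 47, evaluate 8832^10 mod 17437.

5364

Mod 53: 8832 ≡ 34; 34^10 ≡ 11 (mod 53).
Mod 7: 8832 ≡ 5; by Fermat, exponent reduces to 10 mod 6 = 4; 5^4 ≡ 2 (mod 7).
Mod 47: 8832 ≡ 43; 43^10 ≡ 6 (mod 47).
Combine by CRT: x ≡ 11 (mod 53), x ≡ 2 (mod 7), x ≡ 6 (mod 47) ⇒ x ≡ 5364 (mod 17437).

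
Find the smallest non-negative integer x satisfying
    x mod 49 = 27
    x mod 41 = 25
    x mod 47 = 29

The moduli are pairwise coprime; N = 49·41·47 = 94423.
N/49 = 1927; 1927 ≡ 16 (mod 49); 16·46 ≡ 1, so inverse 46.
N/41 = 2303; 2303 ≡ 7 (mod 41); 7·6 ≡ 1, so inverse 6.
N/47 = 2009; 2009 ≡ 35 (mod 47); 35·43 ≡ 1, so inverse 43.
x ≡ 27·1927·46 + 25·2303·6 + 29·2009·43 = 5244007.
5244007 mod 94423 = 50742.

50742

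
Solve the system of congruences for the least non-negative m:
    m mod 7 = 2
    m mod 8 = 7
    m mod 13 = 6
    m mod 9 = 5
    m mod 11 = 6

The moduli are pairwise coprime; N = 7·8·13·9·11 = 72072.
N/7 = 10296; 10296 ≡ 6 (mod 7); 6·6 ≡ 1, so inverse 6.
N/8 = 9009; 9009 ≡ 1 (mod 8), inverse 1.
N/13 = 5544; 5544 ≡ 6 (mod 13); 6·11 ≡ 1, so inverse 11.
N/9 = 8008; 8008 ≡ 7 (mod 9); 7·4 ≡ 1, so inverse 4.
N/11 = 6552; 6552 ≡ 7 (mod 11); 7·8 ≡ 1, so inverse 8.
m ≡ 2·10296·6 + 7·9009·1 + 6·5544·11 + 5·8008·4 + 6·6552·8 = 1027175.
1027175 mod 72072 = 18167.

18167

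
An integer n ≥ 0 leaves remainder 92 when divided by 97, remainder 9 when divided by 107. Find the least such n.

From n ≡ 92 (mod 97) write n = 92 + 97t. Substituting into n ≡ 9 (mod 107) gives 97t ≡ 24 (mod 107), and since 97⁻¹ ≡ 32 (mod 107), t ≡ 19. Hence n ≡ 92 + 97·19 = 1935 (mod 10379).

1935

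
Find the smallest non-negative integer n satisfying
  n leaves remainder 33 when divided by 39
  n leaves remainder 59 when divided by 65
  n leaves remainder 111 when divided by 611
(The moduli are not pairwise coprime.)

1944

Combine the congruences pairwise.
gcd(39, 65) = 13 and 13 | (59 − 33), so the pair is consistent; merging gives n ≡ 189 (mod 195), where 195 = lcm(39, 65).
gcd(195, 611) = 13 and 13 | (111 − 189), so the pair is consistent; merging gives n ≡ 1944 (mod 9165), where 9165 = lcm(195, 611).
The solution is unique modulo lcm(39, 65, 611) = 9165.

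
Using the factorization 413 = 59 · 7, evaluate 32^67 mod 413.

Mod 59: 32 ≡ 32; by Fermat, exponent reduces to 67 mod 58 = 9; 32^9 ≡ 13 (mod 59).
Mod 7: 32 ≡ 4; by Fermat, exponent reduces to 67 mod 6 = 1; 4^1 ≡ 4 (mod 7).
Combine by CRT: x ≡ 13 (mod 59), x ≡ 4 (mod 7) ⇒ x ≡ 249 (mod 413).

249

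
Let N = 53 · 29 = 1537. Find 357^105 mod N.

Mod 53: 357 ≡ 39; by Fermat, exponent reduces to 105 mod 52 = 1; 39^1 ≡ 39 (mod 53).
Mod 29: 357 ≡ 9; by Fermat, exponent reduces to 105 mod 28 = 21; 9^21 ≡ 28 (mod 29).
Combine by CRT: x ≡ 39 (mod 53), x ≡ 28 (mod 29) ⇒ x ≡ 463 (mod 1537).

463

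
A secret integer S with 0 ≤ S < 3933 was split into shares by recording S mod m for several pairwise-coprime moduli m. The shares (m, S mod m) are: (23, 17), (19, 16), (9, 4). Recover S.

The moduli are pairwise coprime; N = 23·19·9 = 3933.
N/23 = 171; 171 ≡ 10 (mod 23); 10·7 ≡ 1, so inverse 7.
N/19 = 207; 207 ≡ 17 (mod 19); 17·9 ≡ 1, so inverse 9.
N/9 = 437; 437 ≡ 5 (mod 9); 5·2 ≡ 1, so inverse 2.
S ≡ 17·171·7 + 16·207·9 + 4·437·2 = 53653.
53653 mod 3933 = 2524.

2524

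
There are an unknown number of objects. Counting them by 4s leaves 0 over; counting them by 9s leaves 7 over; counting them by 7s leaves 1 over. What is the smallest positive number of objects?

232

The moduli are pairwise coprime; M = 4·9·7 = 252.
M/4 = 63; 63 ≡ 3 (mod 4); 3·3 ≡ 1, so inverse 3.
M/9 = 28; 28 ≡ 1 (mod 9), inverse 1.
M/7 = 36; 36 ≡ 1 (mod 7), inverse 1.
N ≡ 0·63·3 + 7·28·1 + 1·36·1 = 232.
232 mod 252 = 232.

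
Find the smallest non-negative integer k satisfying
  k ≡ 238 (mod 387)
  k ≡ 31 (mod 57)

1399

gcd(387, 57) = 3 and 3 | (31 − 238), so the pair is consistent; merging gives k ≡ 1399 (mod 7353), where 7353 = lcm(387, 57).
The solution is unique modulo lcm(387, 57) = 7353.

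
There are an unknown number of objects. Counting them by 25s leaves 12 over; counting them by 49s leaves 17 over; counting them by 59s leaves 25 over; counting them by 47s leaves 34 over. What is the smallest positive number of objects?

1058662

From N ≡ 12 (mod 25) write N = 12 + 25t. Substituting into N ≡ 17 (mod 49) gives 25t ≡ 5 (mod 49), and since 25⁻¹ ≡ 2 (mod 49), t ≡ 10. Hence N ≡ 12 + 25·10 = 262 (mod 1225).
From N ≡ 262 (mod 1225) write N = 262 + 1225t. Substituting into N ≡ 25 (mod 59) gives 1225t ≡ 58 (mod 59), and since 45⁻¹ ≡ 21 (mod 59), t ≡ 38. Hence N ≡ 262 + 1225·38 = 46812 (mod 72275).
From N ≡ 46812 (mod 72275) write N = 46812 + 72275t. Substituting into N ≡ 34 (mod 47) gives 72275t ≡ 34 (mod 47), and since 36⁻¹ ≡ 17 (mod 47), t ≡ 14. Hence N ≡ 46812 + 72275·14 = 1058662 (mod 3396925).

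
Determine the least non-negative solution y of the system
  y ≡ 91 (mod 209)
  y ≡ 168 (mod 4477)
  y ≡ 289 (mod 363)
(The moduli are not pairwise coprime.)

gcd(209, 4477) = 11 and 11 | (168 − 91), so the pair is consistent; merging gives y ≡ 49415 (mod 85063), where 85063 = lcm(209, 4477).
gcd(85063, 363) = 121 and 121 | (289 − 49415), so the pair is consistent; merging gives y ≡ 219541 (mod 255189), where 255189 = lcm(85063, 363).
The solution is unique modulo lcm(209, 4477, 363) = 255189.

219541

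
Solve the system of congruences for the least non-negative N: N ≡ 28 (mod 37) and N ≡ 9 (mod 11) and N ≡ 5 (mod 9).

Combine the congruences pairwise.
From N ≡ 28 (mod 37) write N = 28 + 37t. Substituting into N ≡ 9 (mod 11) gives 37t ≡ 3 (mod 11), and since 4⁻¹ ≡ 3 (mod 11), t ≡ 9. Hence N ≡ 28 + 37·9 = 361 (mod 407).
From N ≡ 361 (mod 407) write N = 361 + 407t. Substituting into N ≡ 5 (mod 9) gives 407t ≡ 4 (mod 9), and since 2⁻¹ ≡ 5 (mod 9), t ≡ 2. Hence N ≡ 361 + 407·2 = 1175 (mod 3663).

1175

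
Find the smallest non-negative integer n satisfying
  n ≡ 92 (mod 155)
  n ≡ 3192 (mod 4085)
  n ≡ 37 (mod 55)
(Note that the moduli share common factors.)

gcd(155, 4085) = 5 and 5 | (3192 − 92), so the pair is consistent; merging gives n ≡ 3192 (mod 126635), where 126635 = lcm(155, 4085).
gcd(126635, 55) = 5 and 5 | (37 − 3192), so the pair is consistent; merging gives n ≡ 1016272 (mod 1392985), where 1392985 = lcm(126635, 55).
The solution is unique modulo lcm(155, 4085, 55) = 1392985.

1016272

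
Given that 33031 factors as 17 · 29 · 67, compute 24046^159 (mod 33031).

Mod 17: 24046 ≡ 8; by Fermat, exponent reduces to 159 mod 16 = 15; 8^15 ≡ 15 (mod 17).
Mod 29: 24046 ≡ 5; by Fermat, exponent reduces to 159 mod 28 = 19; 5^19 ≡ 22 (mod 29).
Mod 67: 24046 ≡ 60; by Fermat, exponent reduces to 159 mod 66 = 27; 60^27 ≡ 22 (mod 67).
Combine by CRT: x ≡ 15 (mod 17), x ≡ 22 (mod 29), x ≡ 22 (mod 67) ⇒ x ≡ 3908 (mod 33031).

3908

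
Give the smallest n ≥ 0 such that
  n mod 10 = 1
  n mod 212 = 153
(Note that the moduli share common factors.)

Combine the congruences pairwise.
gcd(10, 212) = 2 and 2 | (153 − 1), so the pair is consistent; merging gives n ≡ 1001 (mod 1060), where 1060 = lcm(10, 212).
The solution is unique modulo lcm(10, 212) = 1060.

1001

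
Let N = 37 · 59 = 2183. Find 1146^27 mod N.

Mod 37: 1146 ≡ 36; 36^27 ≡ 36 (mod 37).
Mod 59: 1146 ≡ 25; 25^27 ≡ 27 (mod 59).
Combine by CRT: x ≡ 36 (mod 37), x ≡ 27 (mod 59) ⇒ x ≡ 1738 (mod 2183).

1738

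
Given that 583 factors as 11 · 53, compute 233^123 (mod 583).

162

Mod 11: 233 ≡ 2; by Fermat, exponent reduces to 123 mod 10 = 3; 2^3 ≡ 8 (mod 11).
Mod 53: 233 ≡ 21; by Fermat, exponent reduces to 123 mod 52 = 19; 21^19 ≡ 3 (mod 53).
Combine by CRT: x ≡ 8 (mod 11), x ≡ 3 (mod 53) ⇒ x ≡ 162 (mod 583).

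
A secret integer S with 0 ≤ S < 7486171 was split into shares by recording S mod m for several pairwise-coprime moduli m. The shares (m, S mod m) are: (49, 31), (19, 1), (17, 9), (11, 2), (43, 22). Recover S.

5228478

The moduli are pairwise coprime; N = 49·19·17·11·43 = 7486171.
N/49 = 152779; 152779 ≡ 46 (mod 49); 46·16 ≡ 1, so inverse 16.
N/19 = 394009; 394009 ≡ 6 (mod 19); 6·16 ≡ 1, so inverse 16.
N/17 = 440363; 440363 ≡ 12 (mod 17); 12·10 ≡ 1, so inverse 10.
N/11 = 680561; 680561 ≡ 2 (mod 11); 2·6 ≡ 1, so inverse 6.
N/43 = 174097; 174097 ≡ 33 (mod 43); 33·30 ≡ 1, so inverse 30.
S ≡ 31·152779·16 + 1·394009·16 + 9·440363·10 + 2·680561·6 + 22·174097·30 = 244785950.
244785950 mod 7486171 = 5228478.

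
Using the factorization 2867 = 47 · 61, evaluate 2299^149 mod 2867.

Mod 47: 2299 ≡ 43; by Fermat, exponent reduces to 149 mod 46 = 11; 43^11 ≡ 23 (mod 47).
Mod 61: 2299 ≡ 42; by Fermat, exponent reduces to 149 mod 60 = 29; 42^29 ≡ 16 (mod 61).
Combine by CRT: x ≡ 23 (mod 47), x ≡ 16 (mod 61) ⇒ x ≡ 1480 (mod 2867).

1480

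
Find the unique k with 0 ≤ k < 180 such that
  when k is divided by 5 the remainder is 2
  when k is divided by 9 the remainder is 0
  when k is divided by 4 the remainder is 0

The moduli are pairwise coprime; N = 5·9·4 = 180.
N/5 = 36; 36 ≡ 1 (mod 5), inverse 1.
N/9 = 20; 20 ≡ 2 (mod 9); 2·5 ≡ 1, so inverse 5.
N/4 = 45; 45 ≡ 1 (mod 4), inverse 1.
k ≡ 2·36·1 + 0·20·5 + 0·45·1 = 72.
72 mod 180 = 72.

72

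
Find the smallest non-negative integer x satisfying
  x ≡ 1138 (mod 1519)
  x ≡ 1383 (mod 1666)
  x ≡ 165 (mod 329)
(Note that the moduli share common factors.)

gcd(1519, 1666) = 49 and 49 | (1383 − 1138), so the pair is consistent; merging gives x ≡ 33037 (mod 51646), where 51646 = lcm(1519, 1666).
gcd(51646, 329) = 7 and 7 | (165 − 33037), so the pair is consistent; merging gives x ≡ 2253815 (mod 2427362), where 2427362 = lcm(51646, 329).
The solution is unique modulo lcm(1519, 1666, 329) = 2427362.

2253815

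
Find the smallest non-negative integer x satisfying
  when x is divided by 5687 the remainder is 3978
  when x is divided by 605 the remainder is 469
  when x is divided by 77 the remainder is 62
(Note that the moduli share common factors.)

77909

Combine the congruences pairwise.
gcd(5687, 605) = 121 and 121 | (469 − 3978), so the pair is consistent; merging gives x ≡ 21039 (mod 28435), where 28435 = lcm(5687, 605).
gcd(28435, 77) = 11 and 11 | (62 − 21039), so the pair is consistent; merging gives x ≡ 77909 (mod 199045), where 199045 = lcm(28435, 77).
The solution is unique modulo lcm(5687, 605, 77) = 199045.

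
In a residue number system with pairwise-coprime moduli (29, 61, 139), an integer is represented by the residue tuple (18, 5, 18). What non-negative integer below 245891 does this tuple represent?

The moduli are pairwise coprime; N = 29·61·139 = 245891.
N/29 = 8479; 8479 ≡ 11 (mod 29); 11·8 ≡ 1, so inverse 8.
N/61 = 4031; 4031 ≡ 5 (mod 61); 5·49 ≡ 1, so inverse 49.
N/139 = 1769; 1769 ≡ 101 (mod 139); 101·128 ≡ 1, so inverse 128.
x ≡ 18·8479·8 + 5·4031·49 + 18·1769·128 = 6284347.
6284347 mod 245891 = 137072.

137072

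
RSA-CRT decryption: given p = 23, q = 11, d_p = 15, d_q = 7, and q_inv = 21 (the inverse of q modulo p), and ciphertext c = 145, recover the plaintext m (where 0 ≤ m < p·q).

m₁ = c^(d_p) mod p: c ≡ 7 (mod 23), and 7^15 mod 23 = 14.
m₂ = c^(d_q) mod q: c ≡ 2 (mod 11), and 2^7 mod 11 = 7.
h = q_inv·(m₁ − m₂) mod p = 21·(14 − 7) mod 23 = 9.
m = m₂ + h·q = 7 + 9·11 = 106.

106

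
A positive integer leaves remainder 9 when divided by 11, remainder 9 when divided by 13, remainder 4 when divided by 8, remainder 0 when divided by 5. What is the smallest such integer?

Combine the congruences pairwise.
From N ≡ 9 (mod 11) write N = 9 + 11t. Substituting into N ≡ 9 (mod 13) gives 11t ≡ 0 (mod 13), and since 11⁻¹ ≡ 6 (mod 13), t ≡ 0. Hence N ≡ 9 + 11·0 = 9 (mod 143).
From N ≡ 9 (mod 143) write N = 9 + 143t. Substituting into N ≡ 4 (mod 8) gives 143t ≡ 3 (mod 8), and since 7⁻¹ ≡ 7 (mod 8), t ≡ 5. Hence N ≡ 9 + 143·5 = 724 (mod 1144).
From N ≡ 724 (mod 1144) write N = 724 + 1144t. Substituting into N ≡ 0 (mod 5) gives 1144t ≡ 1 (mod 5), and since 4⁻¹ ≡ 4 (mod 5), t ≡ 4. Hence N ≡ 724 + 1144·4 = 5300 (mod 5720).

5300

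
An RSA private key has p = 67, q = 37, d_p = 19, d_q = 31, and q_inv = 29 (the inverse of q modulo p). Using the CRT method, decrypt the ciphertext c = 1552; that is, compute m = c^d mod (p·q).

m₁ = c^(d_p) mod p: c ≡ 11 (mod 67), and 11^19 mod 67 = 34.
m₂ = c^(d_q) mod q: c ≡ 35 (mod 37), and 35^31 mod 37 = 15.
h = q_inv·(m₁ − m₂) mod p = 29·(34 − 15) mod 67 = 15.
m = m₂ + h·q = 15 + 15·37 = 570.

570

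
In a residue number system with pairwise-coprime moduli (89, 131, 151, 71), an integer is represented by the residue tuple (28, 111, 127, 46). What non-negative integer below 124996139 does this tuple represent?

104914474

The moduli are pairwise coprime; N = 89·131·151·71 = 124996139.
N/89 = 1404451; 1404451 ≡ 31 (mod 89); 31·23 ≡ 1, so inverse 23.
N/131 = 954169; 954169 ≡ 96 (mod 131); 96·116 ≡ 1, so inverse 116.
N/151 = 827789; 827789 ≡ 7 (mod 151); 7·108 ≡ 1, so inverse 108.
N/71 = 1760509; 1760509 ≡ 64 (mod 71); 64·10 ≡ 1, so inverse 10.
x ≡ 28·1404451·23 + 111·954169·116 + 127·827789·108 + 46·1760509·10 = 25354134552.
25354134552 mod 124996139 = 104914474.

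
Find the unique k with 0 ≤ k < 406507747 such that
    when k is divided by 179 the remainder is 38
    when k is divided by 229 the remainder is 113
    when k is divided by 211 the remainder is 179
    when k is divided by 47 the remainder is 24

The moduli are pairwise coprime; N = 179·229·211·47 = 406507747.
N/179 = 2270993; 2270993 ≡ 20 (mod 179); 20·9 ≡ 1, so inverse 9.
N/229 = 1775143; 1775143 ≡ 164 (mod 229); 164·155 ≡ 1, so inverse 155.
N/211 = 1926577; 1926577 ≡ 147 (mod 211); 147·89 ≡ 1, so inverse 89.
N/47 = 8649101; 8649101 ≡ 20 (mod 47); 20·40 ≡ 1, so inverse 40.
k ≡ 38·2270993·9 + 113·1775143·155 + 179·1926577·89 + 24·8649101·40 = 70863744398.
70863744398 mod 406507747 = 131396420.

131396420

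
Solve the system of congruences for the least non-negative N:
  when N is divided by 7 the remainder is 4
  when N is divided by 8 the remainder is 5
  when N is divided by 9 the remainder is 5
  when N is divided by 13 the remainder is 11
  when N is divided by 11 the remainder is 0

42053

From N ≡ 4 (mod 7) write N = 4 + 7t. Substituting into N ≡ 5 (mod 8) gives 7t ≡ 1 (mod 8), and since 7⁻¹ ≡ 7 (mod 8), t ≡ 7. Hence N ≡ 4 + 7·7 = 53 (mod 56).
From N ≡ 53 (mod 56) write N = 53 + 56t. Substituting into N ≡ 5 (mod 9) gives 56t ≡ 6 (mod 9), and since 2⁻¹ ≡ 5 (mod 9), t ≡ 3. Hence N ≡ 53 + 56·3 = 221 (mod 504).
From N ≡ 221 (mod 504) write N = 221 + 504t. Substituting into N ≡ 11 (mod 13) gives 504t ≡ 11 (mod 13), and since 10⁻¹ ≡ 4 (mod 13), t ≡ 5. Hence N ≡ 221 + 504·5 = 2741 (mod 6552).
From N ≡ 2741 (mod 6552) write N = 2741 + 6552t. Substituting into N ≡ 0 (mod 11) gives 6552t ≡ 9 (mod 11), and since 7⁻¹ ≡ 8 (mod 11), t ≡ 6. Hence N ≡ 2741 + 6552·6 = 42053 (mod 72072).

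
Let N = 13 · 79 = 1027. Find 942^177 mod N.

642

Mod 13: 942 ≡ 6; by Fermat, exponent reduces to 177 mod 12 = 9; 6^9 ≡ 5 (mod 13).
Mod 79: 942 ≡ 73; by Fermat, exponent reduces to 177 mod 78 = 21; 73^21 ≡ 10 (mod 79).
Combine by CRT: x ≡ 5 (mod 13), x ≡ 10 (mod 79) ⇒ x ≡ 642 (mod 1027).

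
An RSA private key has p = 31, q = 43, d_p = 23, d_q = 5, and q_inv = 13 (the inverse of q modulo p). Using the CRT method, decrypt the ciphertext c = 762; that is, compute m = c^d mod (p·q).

m₁ = c^(d_p) mod p: c ≡ 18 (mod 31), and 18^23 mod 31 = 7.
m₂ = c^(d_q) mod q: c ≡ 31 (mod 43), and 31^5 mod 43 = 9.
h = q_inv·(m₁ − m₂) mod p = 13·(7 − 9) mod 31 = 5.
m = m₂ + h·q = 9 + 5·43 = 224.

224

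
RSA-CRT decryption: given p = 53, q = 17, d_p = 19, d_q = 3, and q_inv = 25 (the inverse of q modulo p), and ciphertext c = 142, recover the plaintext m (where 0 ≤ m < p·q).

97

m₁ = c^(d_p) mod p: c ≡ 36 (mod 53), and 36^19 mod 53 = 44.
m₂ = c^(d_q) mod q: c ≡ 6 (mod 17), and 6^3 mod 17 = 12.
h = q_inv·(m₁ − m₂) mod p = 25·(44 − 12) mod 53 = 5.
m = m₂ + h·q = 12 + 5·17 = 97.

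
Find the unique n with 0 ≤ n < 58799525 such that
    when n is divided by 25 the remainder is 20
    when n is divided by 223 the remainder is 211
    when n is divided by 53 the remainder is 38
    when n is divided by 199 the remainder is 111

9813995

The moduli are pairwise coprime; M = 25·223·53·199 = 58799525.
M/25 = 2351981; 2351981 ≡ 6 (mod 25); 6·21 ≡ 1, so inverse 21.
M/223 = 263675; 263675 ≡ 89 (mod 223); 89·218 ≡ 1, so inverse 218.
M/53 = 1109425; 1109425 ≡ 29 (mod 53); 29·11 ≡ 1, so inverse 11.
M/199 = 295475; 295475 ≡ 159 (mod 199); 159·194 ≡ 1, so inverse 194.
n ≡ 20·2351981·21 + 211·263675·218 + 38·1109425·11 + 111·295475·194 = 19942852970.
19942852970 mod 58799525 = 9813995.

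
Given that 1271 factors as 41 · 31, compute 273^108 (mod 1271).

Mod 41: 273 ≡ 27; by Fermat, exponent reduces to 108 mod 40 = 28; 27^28 ≡ 40 (mod 41).
Mod 31: 273 ≡ 25; by Fermat, exponent reduces to 108 mod 30 = 18; 25^18 ≡ 1 (mod 31).
Combine by CRT: x ≡ 40 (mod 41), x ≡ 1 (mod 31) ⇒ x ≡ 1024 (mod 1271).

1024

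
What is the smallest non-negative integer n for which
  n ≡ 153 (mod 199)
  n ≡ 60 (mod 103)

Combine the congruences pairwise.
From n ≡ 153 (mod 199) write n = 153 + 199t. Substituting into n ≡ 60 (mod 103) gives 199t ≡ 10 (mod 103), and since 96⁻¹ ≡ 44 (mod 103), t ≡ 28. Hence n ≡ 153 + 199·28 = 5725 (mod 20497).

5725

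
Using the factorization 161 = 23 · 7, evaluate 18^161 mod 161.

121

Mod 23: 18 ≡ 18; by Fermat, exponent reduces to 161 mod 22 = 7; 18^7 ≡ 6 (mod 23).
Mod 7: 18 ≡ 4; by Fermat, exponent reduces to 161 mod 6 = 5; 4^5 ≡ 2 (mod 7).
Combine by CRT: x ≡ 6 (mod 23), x ≡ 2 (mod 7) ⇒ x ≡ 121 (mod 161).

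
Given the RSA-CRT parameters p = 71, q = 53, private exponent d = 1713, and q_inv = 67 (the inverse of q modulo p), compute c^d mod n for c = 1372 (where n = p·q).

3246

d_p = d mod (p−1) = 1713 mod 70 = 33; d_q = d mod (q−1) = 49.
m₁ = c^(d_p) mod p: c ≡ 23 (mod 71), and 23^33 mod 71 = 51.
m₂ = c^(d_q) mod q: c ≡ 47 (mod 53), and 47^49 mod 53 = 13.
h = q_inv·(m₁ − m₂) mod p = 67·(51 − 13) mod 71 = 61.
m = m₂ + h·q = 13 + 61·53 = 3246.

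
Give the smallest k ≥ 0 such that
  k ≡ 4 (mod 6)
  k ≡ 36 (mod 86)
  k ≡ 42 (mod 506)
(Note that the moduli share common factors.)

17752

gcd(6, 86) = 2 and 2 | (36 − 4), so the pair is consistent; merging gives k ≡ 208 (mod 258), where 258 = lcm(6, 86).
gcd(258, 506) = 2 and 2 | (42 − 208), so the pair is consistent; merging gives k ≡ 17752 (mod 65274), where 65274 = lcm(258, 506).
The solution is unique modulo lcm(6, 86, 506) = 65274.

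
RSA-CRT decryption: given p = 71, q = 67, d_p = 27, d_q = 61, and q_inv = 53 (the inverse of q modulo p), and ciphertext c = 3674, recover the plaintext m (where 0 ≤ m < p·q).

m₁ = c^(d_p) mod p: c ≡ 53 (mod 71), and 53^27 mod 71 = 68.
m₂ = c^(d_q) mod q: c ≡ 56 (mod 67), and 56^61 mod 67 = 4.
h = q_inv·(m₁ − m₂) mod p = 53·(68 − 4) mod 71 = 55.
m = m₂ + h·q = 4 + 55·67 = 3689.

3689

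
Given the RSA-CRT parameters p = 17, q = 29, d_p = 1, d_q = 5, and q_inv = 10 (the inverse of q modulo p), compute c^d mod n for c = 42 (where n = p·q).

93

m₁ = c^(d_p) mod p: c ≡ 8 (mod 17), and 8^1 mod 17 = 8.
m₂ = c^(d_q) mod q: c ≡ 13 (mod 29), and 13^5 mod 29 = 6.
h = q_inv·(m₁ − m₂) mod p = 10·(8 − 6) mod 17 = 3.
m = m₂ + h·q = 6 + 3·29 = 93.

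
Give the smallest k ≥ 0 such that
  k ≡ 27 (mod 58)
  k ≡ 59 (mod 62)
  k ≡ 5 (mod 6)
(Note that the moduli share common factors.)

Combine the congruences pairwise.
gcd(58, 62) = 2 and 2 | (59 − 27), so the pair is consistent; merging gives k ≡ 1361 (mod 1798), where 1798 = lcm(58, 62).
gcd(1798, 6) = 2 and 2 | (5 − 1361), so the pair is consistent; merging gives k ≡ 1361 (mod 5394), where 5394 = lcm(1798, 6).
The solution is unique modulo lcm(58, 62, 6) = 5394.

1361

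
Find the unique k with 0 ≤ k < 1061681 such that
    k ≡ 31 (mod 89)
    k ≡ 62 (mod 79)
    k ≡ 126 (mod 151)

352560

From k ≡ 31 (mod 89) write k = 31 + 89t. Substituting into k ≡ 62 (mod 79) gives 89t ≡ 31 (mod 79), and since 10⁻¹ ≡ 8 (mod 79), t ≡ 11. Hence k ≡ 31 + 89·11 = 1010 (mod 7031).
From k ≡ 1010 (mod 7031) write k = 1010 + 7031t. Substituting into k ≡ 126 (mod 151) gives 7031t ≡ 22 (mod 151), and since 85⁻¹ ≡ 16 (mod 151), t ≡ 50. Hence k ≡ 1010 + 7031·50 = 352560 (mod 1061681).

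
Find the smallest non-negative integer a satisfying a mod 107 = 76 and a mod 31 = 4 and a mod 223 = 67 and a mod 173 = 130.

The moduli are pairwise coprime; N = 107·31·223·173 = 127966543.
N/107 = 1195949; 1195949 ≡ 10 (mod 107); 10·75 ≡ 1, so inverse 75.
N/31 = 4127953; 4127953 ≡ 24 (mod 31); 24·22 ≡ 1, so inverse 22.
N/223 = 573841; 573841 ≡ 62 (mod 223); 62·18 ≡ 1, so inverse 18.
N/173 = 739691; 739691 ≡ 116 (mod 173); 116·88 ≡ 1, so inverse 88.
a ≡ 76·1195949·75 + 4·4127953·22 + 67·573841·18 + 130·739691·88 = 16334286450.
16334286450 mod 127966543 = 82535489.

82535489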